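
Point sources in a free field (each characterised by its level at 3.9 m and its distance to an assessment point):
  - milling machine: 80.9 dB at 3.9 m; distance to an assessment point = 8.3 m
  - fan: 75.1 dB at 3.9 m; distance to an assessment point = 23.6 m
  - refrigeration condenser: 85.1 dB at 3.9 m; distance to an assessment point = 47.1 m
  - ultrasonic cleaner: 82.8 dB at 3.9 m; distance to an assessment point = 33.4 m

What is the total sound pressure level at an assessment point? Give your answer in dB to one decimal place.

Propagate each source to the receiver with L = L_ref − 20·log₁₀(r/r_ref), then add intensities.
milling machine: 80.9 − 20·log₁₀(8.3/3.9) = 80.9 − 6.56 = 74.34 dB.
fan: 75.1 − 20·log₁₀(23.6/3.9) = 75.1 − 15.64 = 59.46 dB.
refrigeration condenser: 85.1 − 20·log₁₀(47.1/3.9) = 85.1 − 21.64 = 63.46 dB.
ultrasonic cleaner: 82.8 − 20·log₁₀(33.4/3.9) = 82.8 − 18.65 = 64.15 dB.
Σ 10^(L/10) = 3.286e+07 → L_total = 10·log₁₀(3.286e+07) = 75.17 dB.

75.2 dB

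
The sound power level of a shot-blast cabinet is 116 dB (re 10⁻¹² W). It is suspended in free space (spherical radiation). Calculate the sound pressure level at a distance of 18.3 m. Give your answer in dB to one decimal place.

79.8 dB

Free-field spherical radiation: L_p = L_w − 10·log₁₀(4π·r²), r = 18.3 m.
4π·r² = 4208 m², 10·log₁₀ of that is 36.241 dB.
L_p = 116 − 36.241 = 79.76 dB.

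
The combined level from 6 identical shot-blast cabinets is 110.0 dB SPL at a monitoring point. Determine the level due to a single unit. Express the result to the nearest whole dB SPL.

6 equal contributions raise the level by 10·log₁₀ 6 = 7.782 dB, so each unit alone gives 110.0 − 7.782.

102 dB SPL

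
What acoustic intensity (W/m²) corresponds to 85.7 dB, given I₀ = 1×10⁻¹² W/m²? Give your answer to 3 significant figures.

I/I₀ = 10^(85.7/10) = 3.715e+08, so I = 3.715e+08 × 10⁻¹² W/m².

0.000372 W/m²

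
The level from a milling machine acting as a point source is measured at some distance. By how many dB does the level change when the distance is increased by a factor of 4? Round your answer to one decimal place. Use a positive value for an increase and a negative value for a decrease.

-12.0 dB

With spherical spreading the level changes by −20·log₁₀(r₂/r₁).
ΔL = −20·log₁₀(4) = -12.04 dB.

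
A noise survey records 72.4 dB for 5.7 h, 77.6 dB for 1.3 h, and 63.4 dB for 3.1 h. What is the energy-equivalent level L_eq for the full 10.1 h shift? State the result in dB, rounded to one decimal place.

72.5 dB

The energy average is taken in the linear domain: L_eq = 10·log₁₀[(Σ tᵢ·10^(Lᵢ/10))/T], T = 10.1 h.
Σ tᵢ·10^(Lᵢ/10) = 5.7·10^(72.4/10) + 1.3·10^(77.6/10) + 3.1·10^(63.4/10) = 1.806e+08.
L_eq = 10·log₁₀(1.806e+08/10.1) = 72.53 dB.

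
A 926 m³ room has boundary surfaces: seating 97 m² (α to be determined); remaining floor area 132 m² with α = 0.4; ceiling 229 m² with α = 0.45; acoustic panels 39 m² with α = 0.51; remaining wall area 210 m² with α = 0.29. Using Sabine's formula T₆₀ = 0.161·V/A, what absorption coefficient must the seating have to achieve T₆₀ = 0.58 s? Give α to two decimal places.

A = 0.161·V/T₆₀ = 0.161·926/0.58 = 257.04 m² sabins.
Absorption from the other surfaces = 132·0.4 + 229·0.45 + 39·0.51 + 210·0.29 = 236.64 m², so the seating must supply 20.40 m² over 97 m².
α = 20.40/97 = 0.210.

0.21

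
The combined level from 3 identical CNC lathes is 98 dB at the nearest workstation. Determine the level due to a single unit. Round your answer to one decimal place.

93.2 dB

3 equal contributions raise the level by 10·log₁₀ 3 = 4.771 dB, so each unit alone gives 98 − 4.771.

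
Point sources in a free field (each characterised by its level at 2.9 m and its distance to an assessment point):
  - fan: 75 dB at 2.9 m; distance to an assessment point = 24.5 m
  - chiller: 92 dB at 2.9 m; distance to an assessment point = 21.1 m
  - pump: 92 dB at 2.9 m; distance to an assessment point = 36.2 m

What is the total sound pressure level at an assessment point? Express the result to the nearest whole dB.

76 dB

First find each source's level at the receiver (point-source: −20·log₁₀(r/r_ref)), then combine on an intensity basis.
fan: 75 − 20·log₁₀(24.5/2.9) = 75 − 18.54 = 56.46 dB.
chiller: 92 − 20·log₁₀(21.1/2.9) = 92 − 17.24 = 74.76 dB.
pump: 92 − 20·log₁₀(36.2/2.9) = 92 − 21.93 = 70.07 dB.
Σ 10^(L/10) = 4.055e+07 → L_total = 10·log₁₀(4.055e+07) = 76.08 dB.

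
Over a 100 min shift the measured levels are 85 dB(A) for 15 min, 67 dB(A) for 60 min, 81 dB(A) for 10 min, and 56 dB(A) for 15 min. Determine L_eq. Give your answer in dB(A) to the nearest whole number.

78 dB(A)

The energy average is taken in the linear domain: L_eq = 10·log₁₀[(Σ tᵢ·10^(Lᵢ/10))/T], T = 100 min.
Σ tᵢ·10^(Lᵢ/10) = 15·10^(85/10) + 60·10^(67/10) + 10·10^(81/10) + 15·10^(56/10) = 6.309e+09.
L_eq = 10·log₁₀(6.309e+09/100) = 78.00 dB(A).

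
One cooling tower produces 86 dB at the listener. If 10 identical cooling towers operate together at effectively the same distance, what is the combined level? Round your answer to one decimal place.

96.0 dB

N identical incoherent sources raise the level by 10·log₁₀ N.
L_total = 86 + 10·log₁₀(10) = 86 + 10.000 = 96.00 dB.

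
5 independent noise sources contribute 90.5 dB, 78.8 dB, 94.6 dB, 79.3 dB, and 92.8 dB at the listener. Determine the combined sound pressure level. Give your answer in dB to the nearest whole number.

Incoherent sources combine by intensity addition: L_total = 10·log₁₀(Σ 10^(L_i/10)).
Σ 10^(L/10) = 10^(90.5/10) + 10^(78.8/10) + 10^(94.6/10) + 10^(79.3/10) + 10^(92.8/10) = 6.072e+09.
L_total = 10·log₁₀(6.072e+09) = 97.83 dB.

98 dB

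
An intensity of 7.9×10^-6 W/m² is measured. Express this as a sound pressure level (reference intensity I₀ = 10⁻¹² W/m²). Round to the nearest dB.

L = 10·log₁₀(I/I₀) = 10·log₁₀(7.9×10^-6/10⁻¹²) = 10·log₁₀(7.9×10^6).
L = 10·(0.8976 + 6) = 68.98 dB.

69 dB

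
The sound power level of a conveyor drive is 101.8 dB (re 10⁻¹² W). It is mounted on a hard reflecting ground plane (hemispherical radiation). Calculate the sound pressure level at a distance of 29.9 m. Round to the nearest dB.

The power spreads over a hemisphere of area 2π·r², so L_p = L_w − 10·log₁₀(2π·r²).
2π·r² = 5617 m², 10·log₁₀ of that is 37.495 dB.
L_p = 101.8 − 37.495 = 64.30 dB.

64 dB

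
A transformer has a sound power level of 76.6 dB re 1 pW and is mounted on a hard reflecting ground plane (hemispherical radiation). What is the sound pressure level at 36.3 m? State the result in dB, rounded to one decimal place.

37.4 dB

Free-field hemispherical radiation: L_p = L_w − 10·log₁₀(2π·r²), r = 36.3 m.
2π·r² = 8279 m², 10·log₁₀ of that is 39.180 dB.
L_p = 76.6 − 39.180 = 37.42 dB.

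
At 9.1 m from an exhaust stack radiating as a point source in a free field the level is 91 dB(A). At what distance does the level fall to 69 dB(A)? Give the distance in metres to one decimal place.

114.6 m

The 22.0 dB drop corresponds to a distance ratio of 10^(22.0/20) for a point source.
r₂ = 9.1·10^((91−69)/20) = 9.1·10^(22.0/20) = 114.56 m.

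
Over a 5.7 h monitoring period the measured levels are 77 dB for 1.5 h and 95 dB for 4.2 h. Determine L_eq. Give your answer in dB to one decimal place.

93.7 dB

Weight each interval's intensity by its duration and average over T = 5.7 h:
Σ tᵢ·10^(Lᵢ/10) = 1.5·10^(77/10) + 4.2·10^(95/10) = 1.336e+10.
L_eq = 10·log₁₀(1.336e+10/5.7) = 93.70 dB.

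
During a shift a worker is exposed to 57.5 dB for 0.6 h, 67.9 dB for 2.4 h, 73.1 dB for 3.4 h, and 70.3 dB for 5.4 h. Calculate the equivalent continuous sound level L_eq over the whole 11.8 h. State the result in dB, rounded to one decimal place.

L_eq = 10·log₁₀[(1/T)·Σ tᵢ·10^(Lᵢ/10)] with T = 11.8 h.
Σ tᵢ·10^(Lᵢ/10) = 0.6·10^(57.5/10) + 2.4·10^(67.9/10) + 3.4·10^(73.1/10) + 5.4·10^(70.3/10) = 1.424e+08.
L_eq = 10·log₁₀(1.424e+08/11.8) = 70.82 dB.

70.8 dB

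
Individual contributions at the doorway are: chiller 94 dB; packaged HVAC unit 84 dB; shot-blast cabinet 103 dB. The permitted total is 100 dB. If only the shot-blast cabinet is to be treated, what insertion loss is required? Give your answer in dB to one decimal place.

The untreated sources together contribute 10^(94/10) + 10^(84/10) = 2.763e+09, i.e. 94.41 dB.
The limit corresponds to 10^(100/10) = 1.000e+10; subtracting the fixed part leaves 7.237e+09 for the shot-blast cabinet, i.e. 98.60 dB.
So the shot-blast cabinet must be reduced from 103 to 98.60 dB: IL = 4.40 dB.

4.4 dB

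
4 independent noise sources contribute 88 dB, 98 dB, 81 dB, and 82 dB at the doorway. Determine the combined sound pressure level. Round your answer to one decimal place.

98.6 dB

Incoherent sources combine by intensity addition: L_total = 10·log₁₀(Σ 10^(L_i/10)).
Σ 10^(L/10) = 10^(88/10) + 10^(98/10) + 10^(81/10) + 10^(82/10) = 7.225e+09.
L_total = 10·log₁₀(7.225e+09) = 98.59 dB.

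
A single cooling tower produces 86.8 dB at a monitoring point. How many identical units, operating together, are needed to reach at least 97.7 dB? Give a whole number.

N identical sources give L₁ + 10·log₁₀ N, so require 10·log₁₀ N ≥ 97.7 − 86.8 = 10.9 dB.
N ≥ 10^(10.9/10) = 12.303, so N = 13.

13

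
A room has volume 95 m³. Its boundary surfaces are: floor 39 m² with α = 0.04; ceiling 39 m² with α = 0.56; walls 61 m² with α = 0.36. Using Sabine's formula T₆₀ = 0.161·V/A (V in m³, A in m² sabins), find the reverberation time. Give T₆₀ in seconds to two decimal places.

Summing Sᵢαᵢ: 39·0.04 + 39·0.56 + 61·0.36 = 45.36 m².
T₆₀ = 0.161·V/A = 0.161·95/45.36 = 0.337 s.

0.34 s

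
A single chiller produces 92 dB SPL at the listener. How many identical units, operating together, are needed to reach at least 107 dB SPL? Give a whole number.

The shortfall is 107 − 92 = 15.0 dB, and N units add 10·log₁₀ N, so need 10·log₁₀ N ≥ 15.0.
N ≥ 10^(15.0/10) = 31.623, so N = 32.

32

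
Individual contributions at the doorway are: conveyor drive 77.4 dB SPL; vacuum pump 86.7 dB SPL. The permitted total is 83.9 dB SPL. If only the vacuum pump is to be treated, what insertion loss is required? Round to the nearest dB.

4 dB

Everything except the vacuum pump sums to 10^(77.4/10) = 5.495e+07 in linear terms, 77.40 dB SPL.
To meet 83.9 dB SPL overall, the treated vacuum pump may contribute at most 10^(83.9/10) − 5.495e+07 = 1.905e+08, i.e. 82.80 dB SPL.
Required insertion loss = 86.7 − 82.80 = 3.90 dB.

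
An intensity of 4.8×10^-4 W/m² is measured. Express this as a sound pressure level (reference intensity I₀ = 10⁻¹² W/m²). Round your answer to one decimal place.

L = 10·log₁₀(I/I₀) = 10·log₁₀(4.8×10^-4/10⁻¹²) = 10·log₁₀(4.8×10^8).
L = 10·(0.6812 + 8) = 86.81 dB.

86.8 dB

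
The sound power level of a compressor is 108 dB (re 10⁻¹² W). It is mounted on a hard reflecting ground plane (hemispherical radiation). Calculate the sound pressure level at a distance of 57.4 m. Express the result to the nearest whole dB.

L_p = L_w − 10·log₁₀(2π·r²) with r = 57.4 m.
2π·r² = 2.07e+04 m², 10·log₁₀ of that is 43.160 dB.
L_p = 108 − 43.160 = 64.84 dB.

65 dB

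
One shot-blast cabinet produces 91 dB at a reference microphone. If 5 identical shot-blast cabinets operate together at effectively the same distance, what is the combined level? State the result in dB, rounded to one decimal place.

98.0 dB

N identical incoherent sources raise the level by 10·log₁₀ N.
L_total = 91 + 10·log₁₀(5) = 91 + 6.990 = 97.99 dB.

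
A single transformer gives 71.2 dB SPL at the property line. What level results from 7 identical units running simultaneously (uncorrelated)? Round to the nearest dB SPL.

N identical incoherent sources raise the level by 10·log₁₀ N.
L_total = 71.2 + 10·log₁₀(7) = 71.2 + 8.451 = 79.65 dB SPL.

80 dB SPL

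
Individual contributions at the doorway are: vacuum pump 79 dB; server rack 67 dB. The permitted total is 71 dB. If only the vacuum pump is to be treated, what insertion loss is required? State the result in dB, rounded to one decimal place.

Everything except the vacuum pump sums to 10^(67/10) = 5.012e+06 in linear terms, 67.00 dB.
The limit corresponds to 10^(71/10) = 1.259e+07; subtracting the fixed part leaves 7.577e+06 for the vacuum pump, i.e. 68.80 dB.
So the vacuum pump must be reduced from 79 to 68.80 dB: IL = 10.20 dB.

10.2 dB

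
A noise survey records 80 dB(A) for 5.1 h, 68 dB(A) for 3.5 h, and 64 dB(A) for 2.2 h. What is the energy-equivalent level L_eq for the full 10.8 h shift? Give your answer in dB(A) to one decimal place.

77.0 dB(A)

L_eq = 10·log₁₀[(1/T)·Σ tᵢ·10^(Lᵢ/10)] with T = 10.8 h.
Σ tᵢ·10^(Lᵢ/10) = 5.1·10^(80/10) + 3.5·10^(68/10) + 2.2·10^(64/10) = 5.376e+08.
L_eq = 10·log₁₀(5.376e+08/10.8) = 76.97 dB(A).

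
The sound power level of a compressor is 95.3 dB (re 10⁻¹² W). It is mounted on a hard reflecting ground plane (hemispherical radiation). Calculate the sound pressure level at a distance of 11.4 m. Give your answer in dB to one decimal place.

66.2 dB

Free-field hemispherical radiation: L_p = L_w − 10·log₁₀(2π·r²), r = 11.4 m.
2π·r² = 816.6 m², 10·log₁₀ of that is 29.120 dB.
L_p = 95.3 − 29.120 = 66.18 dB.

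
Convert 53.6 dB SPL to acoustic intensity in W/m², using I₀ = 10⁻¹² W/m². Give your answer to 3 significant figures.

I = I₀·10^(L/10) = 10⁻¹² × 10^(53.6/10) = 10^(-6.640).

2.29e-07 W/m²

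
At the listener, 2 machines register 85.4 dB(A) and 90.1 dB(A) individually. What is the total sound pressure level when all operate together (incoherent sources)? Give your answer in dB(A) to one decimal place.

For uncorrelated sources the intensities add, so convert each level to linear form, sum, and take 10·log₁₀ of the total.
Σ 10^(L/10) = 10^(85.4/10) + 10^(90.1/10) = 1.370e+09.
L_total = 10·log₁₀(1.370e+09) = 91.37 dB(A).

91.4 dB(A)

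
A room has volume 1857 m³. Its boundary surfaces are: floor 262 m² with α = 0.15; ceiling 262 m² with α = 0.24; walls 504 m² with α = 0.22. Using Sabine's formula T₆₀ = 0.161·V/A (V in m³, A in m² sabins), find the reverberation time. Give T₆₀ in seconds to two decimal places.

A = Σ Sᵢαᵢ = 262·0.15 + 262·0.24 + 504·0.22 = 213.06 m².
T₆₀ = 0.161·V/A = 0.161·1857/213.06 = 1.403 s.

1.40 s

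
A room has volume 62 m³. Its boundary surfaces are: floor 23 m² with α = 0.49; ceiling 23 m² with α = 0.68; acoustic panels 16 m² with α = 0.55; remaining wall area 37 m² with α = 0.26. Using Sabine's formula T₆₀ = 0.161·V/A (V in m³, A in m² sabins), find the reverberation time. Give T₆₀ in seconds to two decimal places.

0.22 s

Summing Sᵢαᵢ: 23·0.49 + 23·0.68 + 16·0.55 + 37·0.26 = 45.33 m².
T₆₀ = 0.161 × 62 / 45.33 = 0.220 s.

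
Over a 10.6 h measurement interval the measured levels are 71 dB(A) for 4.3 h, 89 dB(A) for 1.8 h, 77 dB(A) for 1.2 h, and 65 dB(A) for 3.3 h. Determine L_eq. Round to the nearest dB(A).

The energy average is taken in the linear domain: L_eq = 10·log₁₀[(Σ tᵢ·10^(Lᵢ/10))/T], T = 10.6 h.
Σ tᵢ·10^(Lᵢ/10) = 4.3·10^(71/10) + 1.8·10^(89/10) + 1.2·10^(77/10) + 3.3·10^(65/10) = 1.555e+09.
L_eq = 10·log₁₀(1.555e+09/10.6) = 81.66 dB(A).

82 dB(A)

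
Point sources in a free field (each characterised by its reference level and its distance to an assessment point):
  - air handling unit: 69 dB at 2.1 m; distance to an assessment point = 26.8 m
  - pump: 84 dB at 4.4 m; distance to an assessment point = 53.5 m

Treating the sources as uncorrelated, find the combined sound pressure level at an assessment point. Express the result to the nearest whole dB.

62 dB

Propagate each source to the receiver with L = L_ref − 20·log₁₀(r/r_ref), then add intensities.
air handling unit: 69 − 20·log₁₀(26.8/2.1) = 69 − 22.12 = 46.88 dB.
pump: 84 − 20·log₁₀(53.5/4.4) = 84 − 21.70 = 62.30 dB.
Σ 10^(L/10) = 1.748e+06 → L_total = 10·log₁₀(1.748e+06) = 62.42 dB.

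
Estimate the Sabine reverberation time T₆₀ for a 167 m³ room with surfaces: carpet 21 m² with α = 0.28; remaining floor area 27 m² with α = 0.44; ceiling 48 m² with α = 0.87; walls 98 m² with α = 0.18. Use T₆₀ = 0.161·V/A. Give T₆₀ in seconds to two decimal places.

0.35 s

Summing Sᵢαᵢ: 21·0.28 + 27·0.44 + 48·0.87 + 98·0.18 = 77.16 m².
T₆₀ = 0.161·V/A = 0.161·167/77.16 = 0.348 s.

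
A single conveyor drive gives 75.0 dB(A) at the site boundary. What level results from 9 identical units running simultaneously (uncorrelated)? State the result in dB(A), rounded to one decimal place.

84.5 dB(A)

N identical incoherent sources raise the level by 10·log₁₀ N.
L_total = 75.0 + 10·log₁₀(9) = 75.0 + 9.542 = 84.54 dB(A).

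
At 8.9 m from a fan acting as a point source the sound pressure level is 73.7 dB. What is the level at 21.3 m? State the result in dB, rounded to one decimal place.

Spherical spreading from a point source gives a 20·log₁₀(r₂/r₁) drop.
L₂ = 73.7 − 20·log₁₀(21.3/8.9) = 73.7 − 7.580 = 66.12 dB.

66.1 dB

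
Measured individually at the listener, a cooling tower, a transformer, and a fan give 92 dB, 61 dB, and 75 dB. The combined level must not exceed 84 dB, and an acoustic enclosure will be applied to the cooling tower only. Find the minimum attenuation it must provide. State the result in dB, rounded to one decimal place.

Everything except the cooling tower sums to 10^(61/10) + 10^(75/10) = 3.288e+07 in linear terms, 75.17 dB.
To meet 84 dB overall, the treated cooling tower may contribute at most 10^(84/10) − 3.288e+07 = 2.183e+08, i.e. 83.39 dB.
Required insertion loss = 92 − 83.39 = 8.61 dB.

8.6 dB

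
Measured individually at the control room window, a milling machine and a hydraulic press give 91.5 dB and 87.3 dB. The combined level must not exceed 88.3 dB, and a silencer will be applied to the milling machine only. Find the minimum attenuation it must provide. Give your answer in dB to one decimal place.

Fixed contribution from the other source: Σ 10^(L/10) = 10^(87.3/10) = 5.370e+08 (87.30 dB).
To meet 88.3 dB overall, the treated milling machine may contribute at most 10^(88.3/10) − 5.370e+08 = 1.391e+08, i.e. 81.43 dB.
So the milling machine must be reduced from 91.5 to 81.43 dB: IL = 10.07 dB.

10.1 dB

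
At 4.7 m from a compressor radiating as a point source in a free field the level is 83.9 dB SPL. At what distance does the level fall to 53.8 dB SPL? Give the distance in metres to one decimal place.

For a point source L₁ − L₂ = 20·log₁₀(r₂/r₁), so r₂ = r₁·10^((L₁−L₂)/20).
r₂ = 4.7·10^((83.9−53.8)/20) = 4.7·10^(30.1/20) = 150.35 m.

150.3 m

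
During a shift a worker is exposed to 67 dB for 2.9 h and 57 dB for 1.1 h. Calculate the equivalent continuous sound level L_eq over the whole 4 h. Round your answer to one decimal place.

L_eq = 10·log₁₀[(1/T)·Σ tᵢ·10^(Lᵢ/10)] with T = 4 h.
Σ tᵢ·10^(Lᵢ/10) = 2.9·10^(67/10) + 1.1·10^(57/10) = 1.509e+07.
L_eq = 10·log₁₀(1.509e+07/4) = 65.77 dB.

65.8 dB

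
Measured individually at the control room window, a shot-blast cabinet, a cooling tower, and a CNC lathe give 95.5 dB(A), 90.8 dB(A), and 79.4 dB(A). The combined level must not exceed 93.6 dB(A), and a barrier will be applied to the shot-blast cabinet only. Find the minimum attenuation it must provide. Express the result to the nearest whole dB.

The untreated sources together contribute 10^(90.8/10) + 10^(79.4/10) = 1.289e+09, i.e. 91.10 dB(A).
To meet 93.6 dB(A) overall, the treated shot-blast cabinet may contribute at most 10^(93.6/10) − 1.289e+09 = 1.002e+09, i.e. 90.01 dB(A).
Required insertion loss = 95.5 − 90.01 = 5.49 dB.

5 dB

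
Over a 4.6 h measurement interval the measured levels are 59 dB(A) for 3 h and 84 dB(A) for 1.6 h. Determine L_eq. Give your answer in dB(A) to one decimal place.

Weight each interval's intensity by its duration and average over T = 4.6 h:
Σ tᵢ·10^(Lᵢ/10) = 3·10^(59/10) + 1.6·10^(84/10) = 4.043e+08.
L_eq = 10·log₁₀(4.043e+08/4.6) = 79.44 dB(A).

79.4 dB(A)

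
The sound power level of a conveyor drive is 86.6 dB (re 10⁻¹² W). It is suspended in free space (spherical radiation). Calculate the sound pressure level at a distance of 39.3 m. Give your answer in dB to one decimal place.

43.7 dB

Free-field spherical radiation: L_p = L_w − 10·log₁₀(4π·r²), r = 39.3 m.
4π·r² = 1.941e+04 m², 10·log₁₀ of that is 42.880 dB.
L_p = 86.6 − 42.880 = 43.72 dB.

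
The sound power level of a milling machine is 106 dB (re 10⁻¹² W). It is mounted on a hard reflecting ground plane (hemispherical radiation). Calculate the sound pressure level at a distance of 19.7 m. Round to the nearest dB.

L_p = L_w − 10·log₁₀(2π·r²) with r = 19.7 m.
2π·r² = 2438 m², 10·log₁₀ of that is 33.871 dB.
L_p = 106 − 33.871 = 72.13 dB.

72 dB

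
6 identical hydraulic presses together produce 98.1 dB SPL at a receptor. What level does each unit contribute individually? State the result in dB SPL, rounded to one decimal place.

90.3 dB SPL

Dividing the total intensity by 6 lowers the level by 10·log₁₀ 6 = 7.782 dB: L₁ = 98.1 − 7.782.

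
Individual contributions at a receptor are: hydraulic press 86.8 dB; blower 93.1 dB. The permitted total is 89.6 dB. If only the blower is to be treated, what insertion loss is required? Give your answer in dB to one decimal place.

The untreated sources together contribute 10^(86.8/10) = 4.786e+08, i.e. 86.80 dB.
To meet 89.6 dB overall, the treated blower may contribute at most 10^(89.6/10) − 4.786e+08 = 4.334e+08, i.e. 86.37 dB.
Required insertion loss = 93.1 − 86.37 = 6.73 dB.

6.7 dB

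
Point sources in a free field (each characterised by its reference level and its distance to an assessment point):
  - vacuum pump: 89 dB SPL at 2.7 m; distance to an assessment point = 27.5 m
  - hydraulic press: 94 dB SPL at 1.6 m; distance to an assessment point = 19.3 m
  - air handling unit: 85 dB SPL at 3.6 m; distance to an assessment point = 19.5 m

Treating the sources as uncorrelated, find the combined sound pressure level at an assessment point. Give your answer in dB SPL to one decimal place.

Apply inverse-square spreading to bring every level to the receiver, then sum 10^(L/10).
vacuum pump: 89 − 20·log₁₀(27.5/2.7) = 89 − 20.16 = 68.84 dB SPL.
hydraulic press: 94 − 20·log₁₀(19.3/1.6) = 94 − 21.63 = 72.37 dB SPL.
air handling unit: 85 − 20·log₁₀(19.5/3.6) = 85 − 14.67 = 70.33 dB SPL.
Σ 10^(L/10) = 3.570e+07 → L_total = 10·log₁₀(3.570e+07) = 75.53 dB SPL.

75.5 dB SPL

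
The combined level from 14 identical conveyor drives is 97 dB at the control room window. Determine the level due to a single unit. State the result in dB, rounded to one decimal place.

85.5 dB

For N identical incoherent sources L_total = L₁ + 10·log₁₀ N, so L₁ = 97 − 10·log₁₀(14) = 97 − 11.461.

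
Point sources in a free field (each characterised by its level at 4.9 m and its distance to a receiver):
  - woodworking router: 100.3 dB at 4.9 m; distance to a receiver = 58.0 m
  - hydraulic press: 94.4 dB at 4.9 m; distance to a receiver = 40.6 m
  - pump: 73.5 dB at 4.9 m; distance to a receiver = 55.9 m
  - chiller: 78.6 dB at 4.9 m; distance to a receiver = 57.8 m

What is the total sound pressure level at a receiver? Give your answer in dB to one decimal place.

80.7 dB

Apply inverse-square spreading to bring every level to the receiver, then sum 10^(L/10).
woodworking router: 100.3 − 20·log₁₀(58.0/4.9) = 100.3 − 21.46 = 78.84 dB.
hydraulic press: 94.4 − 20·log₁₀(40.6/4.9) = 94.4 − 18.37 = 76.03 dB.
pump: 73.5 − 20·log₁₀(55.9/4.9) = 73.5 − 21.14 = 52.36 dB.
chiller: 78.6 − 20·log₁₀(57.8/4.9) = 78.6 − 21.43 = 57.17 dB.
Σ 10^(L/10) = 1.173e+08 → L_total = 10·log₁₀(1.173e+08) = 80.69 dB.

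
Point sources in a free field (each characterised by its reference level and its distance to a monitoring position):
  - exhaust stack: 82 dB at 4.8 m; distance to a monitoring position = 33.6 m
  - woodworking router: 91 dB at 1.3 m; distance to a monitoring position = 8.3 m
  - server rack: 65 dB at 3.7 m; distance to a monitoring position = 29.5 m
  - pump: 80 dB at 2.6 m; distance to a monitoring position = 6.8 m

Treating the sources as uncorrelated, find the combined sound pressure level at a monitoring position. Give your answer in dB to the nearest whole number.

77 dB

First find each source's level at the receiver (point-source: −20·log₁₀(r/r_ref)), then combine on an intensity basis.
exhaust stack: 82 − 20·log₁₀(33.6/4.8) = 82 − 16.90 = 65.10 dB.
woodworking router: 91 − 20·log₁₀(8.3/1.3) = 91 − 16.10 = 74.90 dB.
server rack: 65 − 20·log₁₀(29.5/3.7) = 65 − 18.03 = 46.97 dB.
pump: 80 − 20·log₁₀(6.8/2.6) = 80 − 8.35 = 71.65 dB.
Σ 10^(L/10) = 4.879e+07 → L_total = 10·log₁₀(4.879e+07) = 76.88 dB.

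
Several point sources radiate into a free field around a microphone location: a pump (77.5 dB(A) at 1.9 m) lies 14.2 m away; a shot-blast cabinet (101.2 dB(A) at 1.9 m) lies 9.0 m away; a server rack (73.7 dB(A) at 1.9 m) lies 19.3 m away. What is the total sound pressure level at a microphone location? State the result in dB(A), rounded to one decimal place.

Propagate each source to the receiver with L = L_ref − 20·log₁₀(r/r_ref), then add intensities.
pump: 77.5 − 20·log₁₀(14.2/1.9) = 77.5 − 17.47 = 60.03 dB(A).
shot-blast cabinet: 101.2 − 20·log₁₀(9.0/1.9) = 101.2 − 13.51 = 87.69 dB(A).
server rack: 73.7 − 20·log₁₀(19.3/1.9) = 73.7 − 20.14 = 53.56 dB(A).
Σ 10^(L/10) = 5.888e+08 → L_total = 10·log₁₀(5.888e+08) = 87.70 dB(A).

87.7 dB(A)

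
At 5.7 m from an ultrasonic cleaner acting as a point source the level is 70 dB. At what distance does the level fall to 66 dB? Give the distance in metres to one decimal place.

9.0 m

Point-source spreading drops the level by 20·log₁₀(r₂/r₁); inverting, r₂/r₁ = 10^(ΔL/20).
r₂ = 5.7·10^((70−66)/20) = 5.7·10^(4.0/20) = 9.03 m.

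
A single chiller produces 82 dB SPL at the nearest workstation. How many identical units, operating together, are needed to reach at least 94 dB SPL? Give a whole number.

Need L₁ + 10·log₁₀ N ≥ 94, i.e. log₁₀ N ≥ 1.20.
N ≥ 10^(12.0/10) = 15.849, so N = 16.

16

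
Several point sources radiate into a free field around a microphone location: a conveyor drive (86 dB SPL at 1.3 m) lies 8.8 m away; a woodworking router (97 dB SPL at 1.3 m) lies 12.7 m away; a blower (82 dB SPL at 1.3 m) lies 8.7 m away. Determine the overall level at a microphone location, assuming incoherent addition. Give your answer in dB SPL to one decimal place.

Apply inverse-square spreading to bring every level to the receiver, then sum 10^(L/10).
conveyor drive: 86 − 20·log₁₀(8.8/1.3) = 86 − 16.61 = 69.39 dB SPL.
woodworking router: 97 − 20·log₁₀(12.7/1.3) = 97 − 19.80 = 77.20 dB SPL.
blower: 82 − 20·log₁₀(8.7/1.3) = 82 − 16.51 = 65.49 dB SPL.
Σ 10^(L/10) = 6.474e+07 → L_total = 10·log₁₀(6.474e+07) = 78.11 dB SPL.

78.1 dB SPL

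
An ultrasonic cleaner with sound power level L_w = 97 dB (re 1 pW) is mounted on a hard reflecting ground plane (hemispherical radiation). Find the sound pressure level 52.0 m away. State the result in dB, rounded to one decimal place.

The power spreads over a hemisphere of area 2π·r², so L_p = L_w − 10·log₁₀(2π·r²).
2π·r² = 1.699e+04 m², 10·log₁₀ of that is 42.302 dB.
L_p = 97 − 42.302 = 54.70 dB.

54.7 dB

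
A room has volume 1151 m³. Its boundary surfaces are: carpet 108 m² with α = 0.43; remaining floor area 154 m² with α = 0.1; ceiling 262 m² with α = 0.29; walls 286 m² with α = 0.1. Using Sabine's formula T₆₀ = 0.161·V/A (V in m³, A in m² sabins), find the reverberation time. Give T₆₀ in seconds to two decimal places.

1.11 s

Total absorption A = 108·0.43 + 154·0.1 + 262·0.29 + 286·0.1 = 166.42 m² sabins.
T₆₀ = 0.161·V/A = 0.161·1151/166.42 = 1.114 s.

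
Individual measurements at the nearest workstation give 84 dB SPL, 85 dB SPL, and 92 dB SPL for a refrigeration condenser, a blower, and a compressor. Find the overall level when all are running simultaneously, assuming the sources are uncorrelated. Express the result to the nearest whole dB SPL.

For uncorrelated sources the intensities add, so convert each level to linear form, sum, and take 10·log₁₀ of the total.
Σ 10^(L/10) = 10^(84/10) + 10^(85/10) + 10^(92/10) = 2.152e+09.
L_total = 10·log₁₀(2.152e+09) = 93.33 dB SPL.

93 dB SPL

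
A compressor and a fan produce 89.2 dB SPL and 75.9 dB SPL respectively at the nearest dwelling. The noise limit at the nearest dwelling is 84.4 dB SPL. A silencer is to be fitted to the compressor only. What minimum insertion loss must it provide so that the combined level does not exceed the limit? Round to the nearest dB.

Everything except the compressor sums to 10^(75.9/10) = 3.890e+07 in linear terms, 75.90 dB SPL.
To meet 84.4 dB SPL overall, the treated compressor may contribute at most 10^(84.4/10) − 3.890e+07 = 2.365e+08, i.e. 83.74 dB SPL.
So the compressor must be reduced from 89.2 to 83.74 dB SPL: IL = 5.46 dB.

5 dB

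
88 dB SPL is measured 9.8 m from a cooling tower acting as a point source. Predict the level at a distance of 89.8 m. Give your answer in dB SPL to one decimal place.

68.8 dB SPL

Point-source attenuation: ΔL = 20·log₁₀(r₂/r₁) = 20·log₁₀(89.8/9.8) = 19.241 dB.
L₂ = 88 − 20·log₁₀(89.8/9.8) = 88 − 19.241 = 68.76 dB SPL.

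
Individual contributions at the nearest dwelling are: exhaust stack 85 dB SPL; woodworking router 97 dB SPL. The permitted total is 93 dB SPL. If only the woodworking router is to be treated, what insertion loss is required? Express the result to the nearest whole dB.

Fixed contribution from the other source: Σ 10^(L/10) = 10^(85/10) = 3.162e+08 (85.00 dB SPL).
The limit corresponds to 10^(93/10) = 1.995e+09; subtracting the fixed part leaves 1.679e+09 for the woodworking router, i.e. 92.25 dB SPL.
Required insertion loss = 97 − 92.25 = 4.75 dB.

5 dB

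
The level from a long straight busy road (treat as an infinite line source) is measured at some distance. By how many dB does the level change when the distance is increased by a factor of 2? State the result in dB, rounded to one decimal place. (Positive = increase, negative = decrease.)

A line source loses 3 dB per doubling of distance; generally ΔL = −10·log₁₀(r₂/r₁).
ΔL = −10·log₁₀(2) = -3.01 dB.

-3.0 dB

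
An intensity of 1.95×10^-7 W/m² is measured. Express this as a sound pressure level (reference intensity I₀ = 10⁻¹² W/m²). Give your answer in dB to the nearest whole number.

L = 10·log₁₀(I/I₀) = 10·log₁₀(1.95×10^-7/10⁻¹²) = 10·log₁₀(1.95×10^5).
L = 10·(0.2900 + 5) = 52.90 dB.

53 dB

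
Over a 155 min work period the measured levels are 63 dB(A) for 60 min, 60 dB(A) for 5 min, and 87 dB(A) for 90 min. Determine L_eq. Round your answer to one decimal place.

84.7 dB(A)

Weight each interval's intensity by its duration and average over T = 155 min:
Σ tᵢ·10^(Lᵢ/10) = 60·10^(63/10) + 5·10^(60/10) + 90·10^(87/10) = 4.523e+10.
L_eq = 10·log₁₀(4.523e+10/155) = 84.65 dB(A).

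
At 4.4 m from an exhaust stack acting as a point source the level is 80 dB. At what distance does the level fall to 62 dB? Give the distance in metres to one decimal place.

35.0 m

Point-source spreading drops the level by 20·log₁₀(r₂/r₁); inverting, r₂/r₁ = 10^(ΔL/20).
r₂ = 4.4·10^((80−62)/20) = 4.4·10^(18.0/20) = 34.95 m.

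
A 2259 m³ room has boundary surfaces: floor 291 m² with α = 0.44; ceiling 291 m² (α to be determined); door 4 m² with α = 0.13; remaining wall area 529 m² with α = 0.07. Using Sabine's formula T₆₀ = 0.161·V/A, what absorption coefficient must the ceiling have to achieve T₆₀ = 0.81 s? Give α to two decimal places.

Required total absorption A = 0.161·2259/0.81 = 449.01 m².
Absorption from the other surfaces = 291·0.44 + 4·0.13 + 529·0.07 = 165.59 m², so the ceiling must supply 283.42 m² over 291 m².
α = 283.42/291 = 0.974.

0.97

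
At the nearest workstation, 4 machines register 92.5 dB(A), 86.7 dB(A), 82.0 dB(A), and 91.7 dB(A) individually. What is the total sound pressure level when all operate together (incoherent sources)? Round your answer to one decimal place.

95.9 dB(A)

Incoherent sources combine by intensity addition: L_total = 10·log₁₀(Σ 10^(L_i/10)).
Σ 10^(L/10) = 10^(92.5/10) + 10^(86.7/10) + 10^(82.0/10) + 10^(91.7/10) = 3.884e+09.
L_total = 10·log₁₀(3.884e+09) = 95.89 dB(A).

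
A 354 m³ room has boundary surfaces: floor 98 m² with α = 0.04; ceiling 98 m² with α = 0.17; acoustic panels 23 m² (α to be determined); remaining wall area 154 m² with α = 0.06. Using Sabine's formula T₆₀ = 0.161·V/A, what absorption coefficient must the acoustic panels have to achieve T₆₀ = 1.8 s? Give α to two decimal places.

0.08

Required total absorption A = 0.161·354/1.8 = 31.66 m².
Absorption from the other surfaces = 98·0.04 + 98·0.17 + 154·0.06 = 29.82 m², so the acoustic panels must supply 1.84 m² over 23 m².
α = 1.84/23 = 0.080.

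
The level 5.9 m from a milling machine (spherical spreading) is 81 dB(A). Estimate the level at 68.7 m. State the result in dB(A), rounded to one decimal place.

Point-source attenuation: ΔL = 20·log₁₀(r₂/r₁) = 20·log₁₀(68.7/5.9) = 21.322 dB.
L₂ = 81 − 20·log₁₀(68.7/5.9) = 81 − 21.322 = 59.68 dB(A).

59.7 dB(A)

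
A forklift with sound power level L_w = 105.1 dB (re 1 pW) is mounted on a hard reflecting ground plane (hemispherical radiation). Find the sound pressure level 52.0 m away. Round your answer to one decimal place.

L_p = L_w − 10·log₁₀(2π·r²) with r = 52.0 m.
2π·r² = 1.699e+04 m², 10·log₁₀ of that is 42.302 dB.
L_p = 105.1 − 42.302 = 62.80 dB.

62.8 dB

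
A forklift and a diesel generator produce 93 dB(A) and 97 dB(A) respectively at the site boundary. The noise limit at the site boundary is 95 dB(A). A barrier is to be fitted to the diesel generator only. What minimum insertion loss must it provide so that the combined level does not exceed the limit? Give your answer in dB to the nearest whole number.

6 dB

The untreated sources together contribute 10^(93/10) = 1.995e+09, i.e. 93.00 dB(A).
The limit corresponds to 10^(95/10) = 3.162e+09; subtracting the fixed part leaves 1.167e+09 for the diesel generator, i.e. 90.67 dB(A).
Required insertion loss = 97 − 90.67 = 6.33 dB.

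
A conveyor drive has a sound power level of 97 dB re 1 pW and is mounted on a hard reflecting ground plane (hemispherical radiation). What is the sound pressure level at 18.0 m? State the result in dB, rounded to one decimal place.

L_p = L_w − 10·log₁₀(2π·r²) with r = 18.0 m.
2π·r² = 2036 m², 10·log₁₀ of that is 33.087 dB.
L_p = 97 − 33.087 = 63.91 dB.

63.9 dB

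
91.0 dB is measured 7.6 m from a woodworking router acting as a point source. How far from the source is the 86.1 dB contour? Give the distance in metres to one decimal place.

Point-source spreading drops the level by 20·log₁₀(r₂/r₁); inverting, r₂/r₁ = 10^(ΔL/20).
r₂ = 7.6·10^((91.0−86.1)/20) = 7.6·10^(4.9/20) = 13.36 m.

13.4 m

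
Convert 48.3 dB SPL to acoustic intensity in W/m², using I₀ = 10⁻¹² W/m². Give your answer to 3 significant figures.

6.76e-08 W/m²

I = I₀·10^(L/10) = 10⁻¹² × 10^(48.3/10) = 10^(-7.170).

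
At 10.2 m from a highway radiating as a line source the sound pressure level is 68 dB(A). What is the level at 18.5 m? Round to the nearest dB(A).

65 dB(A)

For a line source, L₂ = L₁ − 10·log₁₀(r₂/r₁).
L₂ = 68 − 10·log₁₀(18.5/10.2) = 68 − 2.586 = 65.41 dB(A).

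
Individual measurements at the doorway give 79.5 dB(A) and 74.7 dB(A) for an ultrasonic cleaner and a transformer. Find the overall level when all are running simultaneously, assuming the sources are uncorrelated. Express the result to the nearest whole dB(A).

81 dB(A)

For uncorrelated sources the intensities add, so convert each level to linear form, sum, and take 10·log₁₀ of the total.
Σ 10^(L/10) = 10^(79.5/10) + 10^(74.7/10) = 1.186e+08.
L_total = 10·log₁₀(1.186e+08) = 80.74 dB(A).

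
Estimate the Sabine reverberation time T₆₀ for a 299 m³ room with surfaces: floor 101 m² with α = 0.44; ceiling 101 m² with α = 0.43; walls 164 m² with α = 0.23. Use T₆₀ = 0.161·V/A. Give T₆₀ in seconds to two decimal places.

Total absorption A = 101·0.44 + 101·0.43 + 164·0.23 = 125.59 m² sabins.
T₆₀ = 0.161·V/A = 0.161·299/125.59 = 0.383 s.

0.38 s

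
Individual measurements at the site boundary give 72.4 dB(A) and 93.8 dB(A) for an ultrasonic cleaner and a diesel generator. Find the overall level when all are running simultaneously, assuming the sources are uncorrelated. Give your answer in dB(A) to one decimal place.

For uncorrelated sources the intensities add, so convert each level to linear form, sum, and take 10·log₁₀ of the total.
Σ 10^(L/10) = 10^(72.4/10) + 10^(93.8/10) = 2.416e+09.
L_total = 10·log₁₀(2.416e+09) = 93.83 dB(A).

93.8 dB(A)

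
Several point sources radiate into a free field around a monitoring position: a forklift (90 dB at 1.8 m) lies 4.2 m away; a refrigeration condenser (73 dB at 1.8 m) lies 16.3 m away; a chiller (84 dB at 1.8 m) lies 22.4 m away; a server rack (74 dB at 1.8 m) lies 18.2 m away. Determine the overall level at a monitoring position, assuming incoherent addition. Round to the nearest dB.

83 dB

Apply inverse-square spreading to bring every level to the receiver, then sum 10^(L/10).
forklift: 90 − 20·log₁₀(4.2/1.8) = 90 − 7.36 = 82.64 dB.
refrigeration condenser: 73 − 20·log₁₀(16.3/1.8) = 73 − 19.14 = 53.86 dB.
chiller: 84 − 20·log₁₀(22.4/1.8) = 84 − 21.90 = 62.10 dB.
server rack: 74 − 20·log₁₀(18.2/1.8) = 74 − 20.10 = 53.90 dB.
Σ 10^(L/10) = 1.858e+08 → L_total = 10·log₁₀(1.858e+08) = 82.69 dB.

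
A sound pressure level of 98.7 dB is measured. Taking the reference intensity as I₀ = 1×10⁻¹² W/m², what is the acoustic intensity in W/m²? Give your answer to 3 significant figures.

0.00741 W/m²

I = I₀·10^(L/10) = 10⁻¹² × 10^(98.7/10) = 10^(-2.130).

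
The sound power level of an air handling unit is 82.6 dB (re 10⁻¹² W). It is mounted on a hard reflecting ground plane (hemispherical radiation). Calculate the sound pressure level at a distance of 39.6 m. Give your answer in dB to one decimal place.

42.7 dB

The power spreads over a hemisphere of area 2π·r², so L_p = L_w − 10·log₁₀(2π·r²).
2π·r² = 9853 m², 10·log₁₀ of that is 39.936 dB.
L_p = 82.6 − 39.936 = 42.66 dB.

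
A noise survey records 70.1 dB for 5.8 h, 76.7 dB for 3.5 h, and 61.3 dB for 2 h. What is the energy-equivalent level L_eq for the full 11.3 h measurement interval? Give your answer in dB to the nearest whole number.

The energy average is taken in the linear domain: L_eq = 10·log₁₀[(Σ tᵢ·10^(Lᵢ/10))/T], T = 11.3 h.
Σ tᵢ·10^(Lᵢ/10) = 5.8·10^(70.1/10) + 3.5·10^(76.7/10) + 2·10^(61.3/10) = 2.258e+08.
L_eq = 10·log₁₀(2.258e+08/11.3) = 73.01 dB.

73 dB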